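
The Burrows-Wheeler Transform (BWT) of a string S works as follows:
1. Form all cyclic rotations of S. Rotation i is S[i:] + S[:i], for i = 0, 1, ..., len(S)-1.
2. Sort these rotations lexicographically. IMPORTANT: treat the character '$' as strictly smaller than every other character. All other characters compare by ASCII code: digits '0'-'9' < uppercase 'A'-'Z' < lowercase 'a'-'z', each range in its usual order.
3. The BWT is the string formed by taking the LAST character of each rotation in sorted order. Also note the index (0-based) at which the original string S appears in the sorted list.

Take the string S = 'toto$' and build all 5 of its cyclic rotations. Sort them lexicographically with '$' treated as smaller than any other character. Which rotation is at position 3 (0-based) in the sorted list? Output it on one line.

Answer: to$to

Derivation:
All 5 rotations (rotation i = S[i:]+S[:i]):
  rot[0] = toto$
  rot[1] = oto$t
  rot[2] = to$to
  rot[3] = o$tot
  rot[4] = $toto
Sorted (with $ < everything):
  sorted[0] = $toto
  sorted[1] = o$tot
  sorted[2] = oto$t
  sorted[3] = to$to
  sorted[4] = toto$
sorted[3] = to$to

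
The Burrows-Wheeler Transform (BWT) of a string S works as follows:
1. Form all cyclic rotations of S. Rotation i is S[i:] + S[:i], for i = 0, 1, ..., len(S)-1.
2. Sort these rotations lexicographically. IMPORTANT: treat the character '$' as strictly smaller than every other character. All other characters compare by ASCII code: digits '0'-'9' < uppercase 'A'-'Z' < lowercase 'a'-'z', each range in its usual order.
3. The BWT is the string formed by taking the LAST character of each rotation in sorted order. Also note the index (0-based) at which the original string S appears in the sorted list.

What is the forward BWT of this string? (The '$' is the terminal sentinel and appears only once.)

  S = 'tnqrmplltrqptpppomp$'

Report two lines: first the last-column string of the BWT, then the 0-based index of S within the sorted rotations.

Answer: pplortpmmpptqrnqt$pl
17

Derivation:
All 20 rotations (rotation i = S[i:]+S[:i]):
  rot[0] = tnqrmplltrqptpppomp$
  rot[1] = nqrmplltrqptpppomp$t
  rot[2] = qrmplltrqptpppomp$tn
  rot[3] = rmplltrqptpppomp$tnq
  rot[4] = mplltrqptpppomp$tnqr
  rot[5] = plltrqptpppomp$tnqrm
  rot[6] = lltrqptpppomp$tnqrmp
  rot[7] = ltrqptpppomp$tnqrmpl
  rot[8] = trqptpppomp$tnqrmpll
  rot[9] = rqptpppomp$tnqrmpllt
  rot[10] = qptpppomp$tnqrmplltr
  rot[11] = ptpppomp$tnqrmplltrq
  rot[12] = tpppomp$tnqrmplltrqp
  rot[13] = pppomp$tnqrmplltrqpt
  rot[14] = ppomp$tnqrmplltrqptp
  rot[15] = pomp$tnqrmplltrqptpp
  rot[16] = omp$tnqrmplltrqptppp
  rot[17] = mp$tnqrmplltrqptpppo
  rot[18] = p$tnqrmplltrqptpppom
  rot[19] = $tnqrmplltrqptpppomp
Sorted (with $ < everything):
  sorted[0] = $tnqrmplltrqptpppomp  (last char: 'p')
  sorted[1] = lltrqptpppomp$tnqrmp  (last char: 'p')
  sorted[2] = ltrqptpppomp$tnqrmpl  (last char: 'l')
  sorted[3] = mp$tnqrmplltrqptpppo  (last char: 'o')
  sorted[4] = mplltrqptpppomp$tnqr  (last char: 'r')
  sorted[5] = nqrmplltrqptpppomp$t  (last char: 't')
  sorted[6] = omp$tnqrmplltrqptppp  (last char: 'p')
  sorted[7] = p$tnqrmplltrqptpppom  (last char: 'm')
  sorted[8] = plltrqptpppomp$tnqrm  (last char: 'm')
  sorted[9] = pomp$tnqrmplltrqptpp  (last char: 'p')
  sorted[10] = ppomp$tnqrmplltrqptp  (last char: 'p')
  sorted[11] = pppomp$tnqrmplltrqpt  (last char: 't')
  sorted[12] = ptpppomp$tnqrmplltrq  (last char: 'q')
  sorted[13] = qptpppomp$tnqrmplltr  (last char: 'r')
  sorted[14] = qrmplltrqptpppomp$tn  (last char: 'n')
  sorted[15] = rmplltrqptpppomp$tnq  (last char: 'q')
  sorted[16] = rqptpppomp$tnqrmpllt  (last char: 't')
  sorted[17] = tnqrmplltrqptpppomp$  (last char: '$')
  sorted[18] = tpppomp$tnqrmplltrqp  (last char: 'p')
  sorted[19] = trqptpppomp$tnqrmpll  (last char: 'l')
Last column: pplortpmmpptqrnqt$pl
Original string S is at sorted index 17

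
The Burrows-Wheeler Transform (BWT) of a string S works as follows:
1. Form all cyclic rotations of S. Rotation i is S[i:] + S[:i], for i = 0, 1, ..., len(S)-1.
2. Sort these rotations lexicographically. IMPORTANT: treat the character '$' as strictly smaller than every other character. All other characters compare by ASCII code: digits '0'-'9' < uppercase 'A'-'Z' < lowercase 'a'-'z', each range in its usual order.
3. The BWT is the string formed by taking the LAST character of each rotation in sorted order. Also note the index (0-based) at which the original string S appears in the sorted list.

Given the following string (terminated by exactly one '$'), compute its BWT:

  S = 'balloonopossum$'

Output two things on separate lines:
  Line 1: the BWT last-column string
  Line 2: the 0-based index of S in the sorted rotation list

All 15 rotations (rotation i = S[i:]+S[:i]):
  rot[0] = balloonopossum$
  rot[1] = alloonopossum$b
  rot[2] = lloonopossum$ba
  rot[3] = loonopossum$bal
  rot[4] = oonopossum$ball
  rot[5] = onopossum$ballo
  rot[6] = nopossum$balloo
  rot[7] = opossum$balloon
  rot[8] = possum$balloono
  rot[9] = ossum$balloonop
  rot[10] = ssum$balloonopo
  rot[11] = sum$balloonopos
  rot[12] = um$balloonoposs
  rot[13] = m$balloonopossu
  rot[14] = $balloonopossum
Sorted (with $ < everything):
  sorted[0] = $balloonopossum  (last char: 'm')
  sorted[1] = alloonopossum$b  (last char: 'b')
  sorted[2] = balloonopossum$  (last char: '$')
  sorted[3] = lloonopossum$ba  (last char: 'a')
  sorted[4] = loonopossum$bal  (last char: 'l')
  sorted[5] = m$balloonopossu  (last char: 'u')
  sorted[6] = nopossum$balloo  (last char: 'o')
  sorted[7] = onopossum$ballo  (last char: 'o')
  sorted[8] = oonopossum$ball  (last char: 'l')
  sorted[9] = opossum$balloon  (last char: 'n')
  sorted[10] = ossum$balloonop  (last char: 'p')
  sorted[11] = possum$balloono  (last char: 'o')
  sorted[12] = ssum$balloonopo  (last char: 'o')
  sorted[13] = sum$balloonopos  (last char: 's')
  sorted[14] = um$balloonoposs  (last char: 's')
Last column: mb$aluoolnpooss
Original string S is at sorted index 2

Answer: mb$aluoolnpooss
2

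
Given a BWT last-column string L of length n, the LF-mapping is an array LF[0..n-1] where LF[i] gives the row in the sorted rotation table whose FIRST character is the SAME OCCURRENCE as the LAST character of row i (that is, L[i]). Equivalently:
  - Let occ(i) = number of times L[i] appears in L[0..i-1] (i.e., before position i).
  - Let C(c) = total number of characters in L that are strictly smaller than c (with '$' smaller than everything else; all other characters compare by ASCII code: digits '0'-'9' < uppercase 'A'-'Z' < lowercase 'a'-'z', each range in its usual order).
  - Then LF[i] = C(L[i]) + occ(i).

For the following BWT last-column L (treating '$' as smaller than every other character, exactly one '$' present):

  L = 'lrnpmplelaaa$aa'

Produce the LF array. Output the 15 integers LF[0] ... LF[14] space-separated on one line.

Answer: 7 14 11 12 10 13 8 6 9 1 2 3 0 4 5

Derivation:
Char counts: '$':1, 'a':5, 'e':1, 'l':3, 'm':1, 'n':1, 'p':2, 'r':1
C (first-col start): C('$')=0, C('a')=1, C('e')=6, C('l')=7, C('m')=10, C('n')=11, C('p')=12, C('r')=14
L[0]='l': occ=0, LF[0]=C('l')+0=7+0=7
L[1]='r': occ=0, LF[1]=C('r')+0=14+0=14
L[2]='n': occ=0, LF[2]=C('n')+0=11+0=11
L[3]='p': occ=0, LF[3]=C('p')+0=12+0=12
L[4]='m': occ=0, LF[4]=C('m')+0=10+0=10
L[5]='p': occ=1, LF[5]=C('p')+1=12+1=13
L[6]='l': occ=1, LF[6]=C('l')+1=7+1=8
L[7]='e': occ=0, LF[7]=C('e')+0=6+0=6
L[8]='l': occ=2, LF[8]=C('l')+2=7+2=9
L[9]='a': occ=0, LF[9]=C('a')+0=1+0=1
L[10]='a': occ=1, LF[10]=C('a')+1=1+1=2
L[11]='a': occ=2, LF[11]=C('a')+2=1+2=3
L[12]='$': occ=0, LF[12]=C('$')+0=0+0=0
L[13]='a': occ=3, LF[13]=C('a')+3=1+3=4
L[14]='a': occ=4, LF[14]=C('a')+4=1+4=5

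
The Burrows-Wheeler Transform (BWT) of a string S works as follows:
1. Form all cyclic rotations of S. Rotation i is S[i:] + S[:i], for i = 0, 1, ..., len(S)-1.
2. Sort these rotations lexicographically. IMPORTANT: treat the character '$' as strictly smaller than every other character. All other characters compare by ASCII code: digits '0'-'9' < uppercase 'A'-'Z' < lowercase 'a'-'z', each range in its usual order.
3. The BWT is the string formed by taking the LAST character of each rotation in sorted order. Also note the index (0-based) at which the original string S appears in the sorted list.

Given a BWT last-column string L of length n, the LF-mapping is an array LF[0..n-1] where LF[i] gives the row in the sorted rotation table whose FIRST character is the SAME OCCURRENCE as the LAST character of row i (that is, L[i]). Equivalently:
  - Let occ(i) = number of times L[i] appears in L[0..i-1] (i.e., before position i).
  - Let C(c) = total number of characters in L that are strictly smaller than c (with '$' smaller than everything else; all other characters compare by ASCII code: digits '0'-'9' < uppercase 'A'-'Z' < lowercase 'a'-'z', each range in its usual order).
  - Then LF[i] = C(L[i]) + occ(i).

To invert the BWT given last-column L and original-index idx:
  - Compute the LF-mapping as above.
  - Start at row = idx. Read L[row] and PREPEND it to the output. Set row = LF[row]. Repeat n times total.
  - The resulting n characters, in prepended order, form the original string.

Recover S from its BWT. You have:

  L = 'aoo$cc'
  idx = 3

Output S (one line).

LF mapping: 1 4 5 0 2 3
Walk LF starting at row 3, prepending L[row]:
  step 1: row=3, L[3]='$', prepend. Next row=LF[3]=0
  step 2: row=0, L[0]='a', prepend. Next row=LF[0]=1
  step 3: row=1, L[1]='o', prepend. Next row=LF[1]=4
  step 4: row=4, L[4]='c', prepend. Next row=LF[4]=2
  step 5: row=2, L[2]='o', prepend. Next row=LF[2]=5
  step 6: row=5, L[5]='c', prepend. Next row=LF[5]=3
Reversed output: cocoa$

Answer: cocoa$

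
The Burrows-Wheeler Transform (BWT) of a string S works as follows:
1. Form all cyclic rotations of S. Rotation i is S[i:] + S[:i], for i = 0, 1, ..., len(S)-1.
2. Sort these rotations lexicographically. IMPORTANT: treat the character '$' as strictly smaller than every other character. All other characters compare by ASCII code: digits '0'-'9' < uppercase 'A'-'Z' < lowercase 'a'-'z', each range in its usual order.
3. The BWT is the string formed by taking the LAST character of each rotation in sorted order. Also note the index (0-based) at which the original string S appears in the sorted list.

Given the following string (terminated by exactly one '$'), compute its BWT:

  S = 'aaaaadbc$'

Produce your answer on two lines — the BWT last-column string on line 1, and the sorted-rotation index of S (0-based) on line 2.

Answer: c$aaaadba
1

Derivation:
All 9 rotations (rotation i = S[i:]+S[:i]):
  rot[0] = aaaaadbc$
  rot[1] = aaaadbc$a
  rot[2] = aaadbc$aa
  rot[3] = aadbc$aaa
  rot[4] = adbc$aaaa
  rot[5] = dbc$aaaaa
  rot[6] = bc$aaaaad
  rot[7] = c$aaaaadb
  rot[8] = $aaaaadbc
Sorted (with $ < everything):
  sorted[0] = $aaaaadbc  (last char: 'c')
  sorted[1] = aaaaadbc$  (last char: '$')
  sorted[2] = aaaadbc$a  (last char: 'a')
  sorted[3] = aaadbc$aa  (last char: 'a')
  sorted[4] = aadbc$aaa  (last char: 'a')
  sorted[5] = adbc$aaaa  (last char: 'a')
  sorted[6] = bc$aaaaad  (last char: 'd')
  sorted[7] = c$aaaaadb  (last char: 'b')
  sorted[8] = dbc$aaaaa  (last char: 'a')
Last column: c$aaaadba
Original string S is at sorted index 1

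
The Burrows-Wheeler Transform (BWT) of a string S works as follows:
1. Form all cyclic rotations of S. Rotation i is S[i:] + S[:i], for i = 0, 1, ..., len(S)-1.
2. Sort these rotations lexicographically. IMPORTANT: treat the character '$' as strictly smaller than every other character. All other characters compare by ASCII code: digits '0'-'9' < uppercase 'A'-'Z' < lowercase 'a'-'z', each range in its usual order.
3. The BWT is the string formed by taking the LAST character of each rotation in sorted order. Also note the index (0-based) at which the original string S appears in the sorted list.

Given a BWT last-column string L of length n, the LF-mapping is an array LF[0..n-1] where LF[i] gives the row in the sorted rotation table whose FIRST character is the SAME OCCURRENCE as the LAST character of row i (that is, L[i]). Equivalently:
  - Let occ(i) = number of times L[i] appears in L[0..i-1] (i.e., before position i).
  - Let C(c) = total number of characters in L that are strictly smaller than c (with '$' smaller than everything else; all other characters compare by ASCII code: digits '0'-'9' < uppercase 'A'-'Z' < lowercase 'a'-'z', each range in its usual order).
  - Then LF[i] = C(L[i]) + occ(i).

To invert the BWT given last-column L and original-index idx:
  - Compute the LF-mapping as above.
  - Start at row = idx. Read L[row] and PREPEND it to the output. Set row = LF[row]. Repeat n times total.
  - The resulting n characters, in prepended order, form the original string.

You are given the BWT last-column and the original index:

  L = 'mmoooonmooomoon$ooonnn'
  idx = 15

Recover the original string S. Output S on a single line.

Answer: onooonnonooomomnooomm$

Derivation:
LF mapping: 1 2 10 11 12 13 5 3 14 15 16 4 17 18 6 0 19 20 21 7 8 9
Walk LF starting at row 15, prepending L[row]:
  step 1: row=15, L[15]='$', prepend. Next row=LF[15]=0
  step 2: row=0, L[0]='m', prepend. Next row=LF[0]=1
  step 3: row=1, L[1]='m', prepend. Next row=LF[1]=2
  step 4: row=2, L[2]='o', prepend. Next row=LF[2]=10
  step 5: row=10, L[10]='o', prepend. Next row=LF[10]=16
  step 6: row=16, L[16]='o', prepend. Next row=LF[16]=19
  step 7: row=19, L[19]='n', prepend. Next row=LF[19]=7
  step 8: row=7, L[7]='m', prepend. Next row=LF[7]=3
  step 9: row=3, L[3]='o', prepend. Next row=LF[3]=11
  step 10: row=11, L[11]='m', prepend. Next row=LF[11]=4
  step 11: row=4, L[4]='o', prepend. Next row=LF[4]=12
  step 12: row=12, L[12]='o', prepend. Next row=LF[12]=17
  step 13: row=17, L[17]='o', prepend. Next row=LF[17]=20
  step 14: row=20, L[20]='n', prepend. Next row=LF[20]=8
  step 15: row=8, L[8]='o', prepend. Next row=LF[8]=14
  step 16: row=14, L[14]='n', prepend. Next row=LF[14]=6
  step 17: row=6, L[6]='n', prepend. Next row=LF[6]=5
  step 18: row=5, L[5]='o', prepend. Next row=LF[5]=13
  step 19: row=13, L[13]='o', prepend. Next row=LF[13]=18
  step 20: row=18, L[18]='o', prepend. Next row=LF[18]=21
  step 21: row=21, L[21]='n', prepend. Next row=LF[21]=9
  step 22: row=9, L[9]='o', prepend. Next row=LF[9]=15
Reversed output: onooonnonooomomnooomm$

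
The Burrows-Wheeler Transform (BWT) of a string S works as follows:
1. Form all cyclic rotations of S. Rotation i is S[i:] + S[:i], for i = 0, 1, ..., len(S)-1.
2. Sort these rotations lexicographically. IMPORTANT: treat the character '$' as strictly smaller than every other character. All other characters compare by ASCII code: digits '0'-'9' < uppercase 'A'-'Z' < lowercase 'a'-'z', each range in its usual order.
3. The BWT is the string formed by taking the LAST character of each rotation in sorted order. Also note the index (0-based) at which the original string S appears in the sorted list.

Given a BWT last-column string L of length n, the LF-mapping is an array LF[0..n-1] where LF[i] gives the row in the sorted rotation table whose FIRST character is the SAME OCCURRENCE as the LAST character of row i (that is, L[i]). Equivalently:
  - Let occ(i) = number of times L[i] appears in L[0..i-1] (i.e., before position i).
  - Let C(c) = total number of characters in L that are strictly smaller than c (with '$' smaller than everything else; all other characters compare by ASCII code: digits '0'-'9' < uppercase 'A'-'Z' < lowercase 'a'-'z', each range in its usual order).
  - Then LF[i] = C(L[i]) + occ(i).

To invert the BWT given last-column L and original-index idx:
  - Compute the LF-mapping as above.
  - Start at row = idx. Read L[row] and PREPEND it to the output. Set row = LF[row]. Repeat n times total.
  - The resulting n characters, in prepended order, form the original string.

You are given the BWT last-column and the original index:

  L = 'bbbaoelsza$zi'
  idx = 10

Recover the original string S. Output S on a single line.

Answer: sizzlebaobab$

Derivation:
LF mapping: 3 4 5 1 9 6 8 10 11 2 0 12 7
Walk LF starting at row 10, prepending L[row]:
  step 1: row=10, L[10]='$', prepend. Next row=LF[10]=0
  step 2: row=0, L[0]='b', prepend. Next row=LF[0]=3
  step 3: row=3, L[3]='a', prepend. Next row=LF[3]=1
  step 4: row=1, L[1]='b', prepend. Next row=LF[1]=4
  step 5: row=4, L[4]='o', prepend. Next row=LF[4]=9
  step 6: row=9, L[9]='a', prepend. Next row=LF[9]=2
  step 7: row=2, L[2]='b', prepend. Next row=LF[2]=5
  step 8: row=5, L[5]='e', prepend. Next row=LF[5]=6
  step 9: row=6, L[6]='l', prepend. Next row=LF[6]=8
  step 10: row=8, L[8]='z', prepend. Next row=LF[8]=11
  step 11: row=11, L[11]='z', prepend. Next row=LF[11]=12
  step 12: row=12, L[12]='i', prepend. Next row=LF[12]=7
  step 13: row=7, L[7]='s', prepend. Next row=LF[7]=10
Reversed output: sizzlebaobab$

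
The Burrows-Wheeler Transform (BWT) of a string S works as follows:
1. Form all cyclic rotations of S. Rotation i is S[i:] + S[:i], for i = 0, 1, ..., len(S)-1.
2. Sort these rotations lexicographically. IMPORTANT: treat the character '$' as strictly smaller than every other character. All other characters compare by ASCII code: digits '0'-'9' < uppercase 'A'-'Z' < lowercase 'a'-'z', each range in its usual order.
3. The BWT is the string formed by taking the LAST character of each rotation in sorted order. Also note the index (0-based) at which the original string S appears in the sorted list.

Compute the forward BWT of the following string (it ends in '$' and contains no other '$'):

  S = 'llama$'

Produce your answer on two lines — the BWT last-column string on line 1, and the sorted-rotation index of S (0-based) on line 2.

Answer: amll$a
4

Derivation:
All 6 rotations (rotation i = S[i:]+S[:i]):
  rot[0] = llama$
  rot[1] = lama$l
  rot[2] = ama$ll
  rot[3] = ma$lla
  rot[4] = a$llam
  rot[5] = $llama
Sorted (with $ < everything):
  sorted[0] = $llama  (last char: 'a')
  sorted[1] = a$llam  (last char: 'm')
  sorted[2] = ama$ll  (last char: 'l')
  sorted[3] = lama$l  (last char: 'l')
  sorted[4] = llama$  (last char: '$')
  sorted[5] = ma$lla  (last char: 'a')
Last column: amll$a
Original string S is at sorted index 4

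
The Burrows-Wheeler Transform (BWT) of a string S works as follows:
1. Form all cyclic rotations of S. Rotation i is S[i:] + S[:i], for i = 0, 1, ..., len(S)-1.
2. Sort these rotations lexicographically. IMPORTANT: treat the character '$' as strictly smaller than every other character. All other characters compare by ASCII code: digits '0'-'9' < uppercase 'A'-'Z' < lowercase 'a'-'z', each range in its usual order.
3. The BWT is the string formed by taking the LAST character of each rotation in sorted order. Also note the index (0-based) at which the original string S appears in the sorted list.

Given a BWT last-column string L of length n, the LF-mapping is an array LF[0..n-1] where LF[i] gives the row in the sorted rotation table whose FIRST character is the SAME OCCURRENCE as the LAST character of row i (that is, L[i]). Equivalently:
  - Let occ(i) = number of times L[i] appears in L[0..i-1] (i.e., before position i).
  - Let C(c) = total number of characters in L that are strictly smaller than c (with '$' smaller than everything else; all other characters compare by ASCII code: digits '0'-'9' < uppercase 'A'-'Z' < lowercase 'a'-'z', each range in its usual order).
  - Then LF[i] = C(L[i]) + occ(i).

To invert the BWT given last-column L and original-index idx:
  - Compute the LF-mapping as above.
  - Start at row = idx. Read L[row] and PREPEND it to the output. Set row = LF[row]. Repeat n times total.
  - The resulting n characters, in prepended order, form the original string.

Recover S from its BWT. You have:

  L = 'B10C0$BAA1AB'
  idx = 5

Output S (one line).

LF mapping: 8 3 1 11 2 0 9 5 6 4 7 10
Walk LF starting at row 5, prepending L[row]:
  step 1: row=5, L[5]='$', prepend. Next row=LF[5]=0
  step 2: row=0, L[0]='B', prepend. Next row=LF[0]=8
  step 3: row=8, L[8]='A', prepend. Next row=LF[8]=6
  step 4: row=6, L[6]='B', prepend. Next row=LF[6]=9
  step 5: row=9, L[9]='1', prepend. Next row=LF[9]=4
  step 6: row=4, L[4]='0', prepend. Next row=LF[4]=2
  step 7: row=2, L[2]='0', prepend. Next row=LF[2]=1
  step 8: row=1, L[1]='1', prepend. Next row=LF[1]=3
  step 9: row=3, L[3]='C', prepend. Next row=LF[3]=11
  step 10: row=11, L[11]='B', prepend. Next row=LF[11]=10
  step 11: row=10, L[10]='A', prepend. Next row=LF[10]=7
  step 12: row=7, L[7]='A', prepend. Next row=LF[7]=5
Reversed output: AABC1001BAB$

Answer: AABC1001BAB$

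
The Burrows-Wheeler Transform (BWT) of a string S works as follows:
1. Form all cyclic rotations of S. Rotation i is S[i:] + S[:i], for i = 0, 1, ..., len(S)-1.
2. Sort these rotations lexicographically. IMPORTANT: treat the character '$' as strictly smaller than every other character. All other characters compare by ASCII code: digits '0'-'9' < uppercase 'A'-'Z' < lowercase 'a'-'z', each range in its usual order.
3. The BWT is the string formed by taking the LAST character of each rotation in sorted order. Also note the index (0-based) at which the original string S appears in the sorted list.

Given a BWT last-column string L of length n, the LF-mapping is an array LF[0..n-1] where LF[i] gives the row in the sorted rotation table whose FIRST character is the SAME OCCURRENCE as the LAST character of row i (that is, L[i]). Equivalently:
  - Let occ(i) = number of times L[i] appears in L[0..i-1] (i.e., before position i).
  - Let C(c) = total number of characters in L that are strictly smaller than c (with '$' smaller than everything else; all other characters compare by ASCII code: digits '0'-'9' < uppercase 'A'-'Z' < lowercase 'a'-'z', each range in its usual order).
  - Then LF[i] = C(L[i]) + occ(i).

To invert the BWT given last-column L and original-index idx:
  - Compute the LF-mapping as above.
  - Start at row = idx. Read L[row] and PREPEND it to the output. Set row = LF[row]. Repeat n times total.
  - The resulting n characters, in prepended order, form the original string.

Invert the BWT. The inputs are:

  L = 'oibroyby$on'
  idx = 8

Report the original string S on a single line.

LF mapping: 5 3 1 8 6 9 2 10 0 7 4
Walk LF starting at row 8, prepending L[row]:
  step 1: row=8, L[8]='$', prepend. Next row=LF[8]=0
  step 2: row=0, L[0]='o', prepend. Next row=LF[0]=5
  step 3: row=5, L[5]='y', prepend. Next row=LF[5]=9
  step 4: row=9, L[9]='o', prepend. Next row=LF[9]=7
  step 5: row=7, L[7]='y', prepend. Next row=LF[7]=10
  step 6: row=10, L[10]='n', prepend. Next row=LF[10]=4
  step 7: row=4, L[4]='o', prepend. Next row=LF[4]=6
  step 8: row=6, L[6]='b', prepend. Next row=LF[6]=2
  step 9: row=2, L[2]='b', prepend. Next row=LF[2]=1
  step 10: row=1, L[1]='i', prepend. Next row=LF[1]=3
  step 11: row=3, L[3]='r', prepend. Next row=LF[3]=8
Reversed output: ribbonyoyo$

Answer: ribbonyoyo$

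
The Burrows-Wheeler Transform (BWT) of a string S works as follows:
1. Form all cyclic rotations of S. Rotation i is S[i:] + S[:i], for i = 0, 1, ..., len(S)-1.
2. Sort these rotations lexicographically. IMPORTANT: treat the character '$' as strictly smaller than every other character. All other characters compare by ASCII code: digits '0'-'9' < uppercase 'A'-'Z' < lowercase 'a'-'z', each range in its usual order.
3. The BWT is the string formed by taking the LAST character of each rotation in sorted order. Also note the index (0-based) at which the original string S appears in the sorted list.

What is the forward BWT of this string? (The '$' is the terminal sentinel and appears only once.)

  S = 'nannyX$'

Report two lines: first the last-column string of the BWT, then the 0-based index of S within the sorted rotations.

All 7 rotations (rotation i = S[i:]+S[:i]):
  rot[0] = nannyX$
  rot[1] = annyX$n
  rot[2] = nnyX$na
  rot[3] = nyX$nan
  rot[4] = yX$nann
  rot[5] = X$nanny
  rot[6] = $nannyX
Sorted (with $ < everything):
  sorted[0] = $nannyX  (last char: 'X')
  sorted[1] = X$nanny  (last char: 'y')
  sorted[2] = annyX$n  (last char: 'n')
  sorted[3] = nannyX$  (last char: '$')
  sorted[4] = nnyX$na  (last char: 'a')
  sorted[5] = nyX$nan  (last char: 'n')
  sorted[6] = yX$nann  (last char: 'n')
Last column: Xyn$ann
Original string S is at sorted index 3

Answer: Xyn$ann
3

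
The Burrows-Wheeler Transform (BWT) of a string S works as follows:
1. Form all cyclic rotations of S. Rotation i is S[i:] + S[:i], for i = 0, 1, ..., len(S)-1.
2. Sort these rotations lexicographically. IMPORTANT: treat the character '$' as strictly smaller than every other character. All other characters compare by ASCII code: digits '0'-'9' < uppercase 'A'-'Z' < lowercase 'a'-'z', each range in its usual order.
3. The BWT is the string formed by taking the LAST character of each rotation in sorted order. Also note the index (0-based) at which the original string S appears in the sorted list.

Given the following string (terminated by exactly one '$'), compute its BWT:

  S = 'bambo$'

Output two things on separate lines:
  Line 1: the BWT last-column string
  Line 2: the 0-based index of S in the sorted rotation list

Answer: ob$mab
2

Derivation:
All 6 rotations (rotation i = S[i:]+S[:i]):
  rot[0] = bambo$
  rot[1] = ambo$b
  rot[2] = mbo$ba
  rot[3] = bo$bam
  rot[4] = o$bamb
  rot[5] = $bambo
Sorted (with $ < everything):
  sorted[0] = $bambo  (last char: 'o')
  sorted[1] = ambo$b  (last char: 'b')
  sorted[2] = bambo$  (last char: '$')
  sorted[3] = bo$bam  (last char: 'm')
  sorted[4] = mbo$ba  (last char: 'a')
  sorted[5] = o$bamb  (last char: 'b')
Last column: ob$mab
Original string S is at sorted index 2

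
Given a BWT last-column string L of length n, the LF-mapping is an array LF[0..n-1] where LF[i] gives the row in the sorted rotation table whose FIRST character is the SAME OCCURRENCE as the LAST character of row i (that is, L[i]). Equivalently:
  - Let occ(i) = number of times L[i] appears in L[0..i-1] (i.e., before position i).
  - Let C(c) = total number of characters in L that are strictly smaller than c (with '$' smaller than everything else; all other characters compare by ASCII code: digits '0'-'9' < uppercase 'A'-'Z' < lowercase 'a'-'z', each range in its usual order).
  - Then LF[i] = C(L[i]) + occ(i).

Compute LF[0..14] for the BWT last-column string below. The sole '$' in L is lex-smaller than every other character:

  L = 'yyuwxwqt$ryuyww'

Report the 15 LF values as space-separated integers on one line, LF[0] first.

Answer: 11 12 4 6 10 7 1 3 0 2 13 5 14 8 9

Derivation:
Char counts: '$':1, 'q':1, 'r':1, 't':1, 'u':2, 'w':4, 'x':1, 'y':4
C (first-col start): C('$')=0, C('q')=1, C('r')=2, C('t')=3, C('u')=4, C('w')=6, C('x')=10, C('y')=11
L[0]='y': occ=0, LF[0]=C('y')+0=11+0=11
L[1]='y': occ=1, LF[1]=C('y')+1=11+1=12
L[2]='u': occ=0, LF[2]=C('u')+0=4+0=4
L[3]='w': occ=0, LF[3]=C('w')+0=6+0=6
L[4]='x': occ=0, LF[4]=C('x')+0=10+0=10
L[5]='w': occ=1, LF[5]=C('w')+1=6+1=7
L[6]='q': occ=0, LF[6]=C('q')+0=1+0=1
L[7]='t': occ=0, LF[7]=C('t')+0=3+0=3
L[8]='$': occ=0, LF[8]=C('$')+0=0+0=0
L[9]='r': occ=0, LF[9]=C('r')+0=2+0=2
L[10]='y': occ=2, LF[10]=C('y')+2=11+2=13
L[11]='u': occ=1, LF[11]=C('u')+1=4+1=5
L[12]='y': occ=3, LF[12]=C('y')+3=11+3=14
L[13]='w': occ=2, LF[13]=C('w')+2=6+2=8
L[14]='w': occ=3, LF[14]=C('w')+3=6+3=9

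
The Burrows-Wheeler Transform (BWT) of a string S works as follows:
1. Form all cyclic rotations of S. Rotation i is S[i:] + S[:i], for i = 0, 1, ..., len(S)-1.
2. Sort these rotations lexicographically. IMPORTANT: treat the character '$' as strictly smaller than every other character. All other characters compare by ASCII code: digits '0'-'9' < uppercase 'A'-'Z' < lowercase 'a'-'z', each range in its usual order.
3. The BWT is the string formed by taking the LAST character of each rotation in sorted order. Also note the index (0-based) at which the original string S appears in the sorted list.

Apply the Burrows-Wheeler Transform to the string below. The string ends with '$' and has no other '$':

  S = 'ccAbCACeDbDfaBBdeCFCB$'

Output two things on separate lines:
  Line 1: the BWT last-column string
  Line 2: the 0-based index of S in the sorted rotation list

All 22 rotations (rotation i = S[i:]+S[:i]):
  rot[0] = ccAbCACeDbDfaBBdeCFCB$
  rot[1] = cAbCACeDbDfaBBdeCFCB$c
  rot[2] = AbCACeDbDfaBBdeCFCB$cc
  rot[3] = bCACeDbDfaBBdeCFCB$ccA
  rot[4] = CACeDbDfaBBdeCFCB$ccAb
  rot[5] = ACeDbDfaBBdeCFCB$ccAbC
  rot[6] = CeDbDfaBBdeCFCB$ccAbCA
  rot[7] = eDbDfaBBdeCFCB$ccAbCAC
  rot[8] = DbDfaBBdeCFCB$ccAbCACe
  rot[9] = bDfaBBdeCFCB$ccAbCACeD
  rot[10] = DfaBBdeCFCB$ccAbCACeDb
  rot[11] = faBBdeCFCB$ccAbCACeDbD
  rot[12] = aBBdeCFCB$ccAbCACeDbDf
  rot[13] = BBdeCFCB$ccAbCACeDbDfa
  rot[14] = BdeCFCB$ccAbCACeDbDfaB
  rot[15] = deCFCB$ccAbCACeDbDfaBB
  rot[16] = eCFCB$ccAbCACeDbDfaBBd
  rot[17] = CFCB$ccAbCACeDbDfaBBde
  rot[18] = FCB$ccAbCACeDbDfaBBdeC
  rot[19] = CB$ccAbCACeDbDfaBBdeCF
  rot[20] = B$ccAbCACeDbDfaBBdeCFC
  rot[21] = $ccAbCACeDbDfaBBdeCFCB
Sorted (with $ < everything):
  sorted[0] = $ccAbCACeDbDfaBBdeCFCB  (last char: 'B')
  sorted[1] = ACeDbDfaBBdeCFCB$ccAbC  (last char: 'C')
  sorted[2] = AbCACeDbDfaBBdeCFCB$cc  (last char: 'c')
  sorted[3] = B$ccAbCACeDbDfaBBdeCFC  (last char: 'C')
  sorted[4] = BBdeCFCB$ccAbCACeDbDfa  (last char: 'a')
  sorted[5] = BdeCFCB$ccAbCACeDbDfaB  (last char: 'B')
  sorted[6] = CACeDbDfaBBdeCFCB$ccAb  (last char: 'b')
  sorted[7] = CB$ccAbCACeDbDfaBBdeCF  (last char: 'F')
  sorted[8] = CFCB$ccAbCACeDbDfaBBde  (last char: 'e')
  sorted[9] = CeDbDfaBBdeCFCB$ccAbCA  (last char: 'A')
  sorted[10] = DbDfaBBdeCFCB$ccAbCACe  (last char: 'e')
  sorted[11] = DfaBBdeCFCB$ccAbCACeDb  (last char: 'b')
  sorted[12] = FCB$ccAbCACeDbDfaBBdeC  (last char: 'C')
  sorted[13] = aBBdeCFCB$ccAbCACeDbDf  (last char: 'f')
  sorted[14] = bCACeDbDfaBBdeCFCB$ccA  (last char: 'A')
  sorted[15] = bDfaBBdeCFCB$ccAbCACeD  (last char: 'D')
  sorted[16] = cAbCACeDbDfaBBdeCFCB$c  (last char: 'c')
  sorted[17] = ccAbCACeDbDfaBBdeCFCB$  (last char: '$')
  sorted[18] = deCFCB$ccAbCACeDbDfaBB  (last char: 'B')
  sorted[19] = eCFCB$ccAbCACeDbDfaBBd  (last char: 'd')
  sorted[20] = eDbDfaBBdeCFCB$ccAbCAC  (last char: 'C')
  sorted[21] = faBBdeCFCB$ccAbCACeDbD  (last char: 'D')
Last column: BCcCaBbFeAebCfADc$BdCD
Original string S is at sorted index 17

Answer: BCcCaBbFeAebCfADc$BdCD
17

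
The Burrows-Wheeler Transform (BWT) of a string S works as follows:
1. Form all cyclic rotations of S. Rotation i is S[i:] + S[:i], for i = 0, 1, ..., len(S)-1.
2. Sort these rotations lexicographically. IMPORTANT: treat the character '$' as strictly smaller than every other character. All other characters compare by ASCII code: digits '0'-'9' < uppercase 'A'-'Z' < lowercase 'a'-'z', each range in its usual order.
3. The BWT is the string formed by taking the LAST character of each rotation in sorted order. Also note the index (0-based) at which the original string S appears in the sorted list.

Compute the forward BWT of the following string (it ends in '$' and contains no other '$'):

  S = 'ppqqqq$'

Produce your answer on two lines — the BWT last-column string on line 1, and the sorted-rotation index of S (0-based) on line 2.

All 7 rotations (rotation i = S[i:]+S[:i]):
  rot[0] = ppqqqq$
  rot[1] = pqqqq$p
  rot[2] = qqqq$pp
  rot[3] = qqq$ppq
  rot[4] = qq$ppqq
  rot[5] = q$ppqqq
  rot[6] = $ppqqqq
Sorted (with $ < everything):
  sorted[0] = $ppqqqq  (last char: 'q')
  sorted[1] = ppqqqq$  (last char: '$')
  sorted[2] = pqqqq$p  (last char: 'p')
  sorted[3] = q$ppqqq  (last char: 'q')
  sorted[4] = qq$ppqq  (last char: 'q')
  sorted[5] = qqq$ppq  (last char: 'q')
  sorted[6] = qqqq$pp  (last char: 'p')
Last column: q$pqqqp
Original string S is at sorted index 1

Answer: q$pqqqp
1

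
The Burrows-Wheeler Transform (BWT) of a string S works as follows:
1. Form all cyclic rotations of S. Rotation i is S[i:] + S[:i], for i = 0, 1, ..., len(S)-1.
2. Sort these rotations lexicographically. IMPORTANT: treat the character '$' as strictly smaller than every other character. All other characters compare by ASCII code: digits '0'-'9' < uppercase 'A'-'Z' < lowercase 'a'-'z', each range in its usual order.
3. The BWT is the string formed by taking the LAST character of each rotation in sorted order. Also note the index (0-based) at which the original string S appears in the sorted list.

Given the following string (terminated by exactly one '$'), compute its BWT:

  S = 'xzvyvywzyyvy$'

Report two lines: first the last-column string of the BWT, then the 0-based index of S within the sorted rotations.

All 13 rotations (rotation i = S[i:]+S[:i]):
  rot[0] = xzvyvywzyyvy$
  rot[1] = zvyvywzyyvy$x
  rot[2] = vyvywzyyvy$xz
  rot[3] = yvywzyyvy$xzv
  rot[4] = vywzyyvy$xzvy
  rot[5] = ywzyyvy$xzvyv
  rot[6] = wzyyvy$xzvyvy
  rot[7] = zyyvy$xzvyvyw
  rot[8] = yyvy$xzvyvywz
  rot[9] = yvy$xzvyvywzy
  rot[10] = vy$xzvyvywzyy
  rot[11] = y$xzvyvywzyyv
  rot[12] = $xzvyvywzyyvy
Sorted (with $ < everything):
  sorted[0] = $xzvyvywzyyvy  (last char: 'y')
  sorted[1] = vy$xzvyvywzyy  (last char: 'y')
  sorted[2] = vyvywzyyvy$xz  (last char: 'z')
  sorted[3] = vywzyyvy$xzvy  (last char: 'y')
  sorted[4] = wzyyvy$xzvyvy  (last char: 'y')
  sorted[5] = xzvyvywzyyvy$  (last char: '$')
  sorted[6] = y$xzvyvywzyyv  (last char: 'v')
  sorted[7] = yvy$xzvyvywzy  (last char: 'y')
  sorted[8] = yvywzyyvy$xzv  (last char: 'v')
  sorted[9] = ywzyyvy$xzvyv  (last char: 'v')
  sorted[10] = yyvy$xzvyvywz  (last char: 'z')
  sorted[11] = zvyvywzyyvy$x  (last char: 'x')
  sorted[12] = zyyvy$xzvyvyw  (last char: 'w')
Last column: yyzyy$vyvvzxw
Original string S is at sorted index 5

Answer: yyzyy$vyvvzxw
5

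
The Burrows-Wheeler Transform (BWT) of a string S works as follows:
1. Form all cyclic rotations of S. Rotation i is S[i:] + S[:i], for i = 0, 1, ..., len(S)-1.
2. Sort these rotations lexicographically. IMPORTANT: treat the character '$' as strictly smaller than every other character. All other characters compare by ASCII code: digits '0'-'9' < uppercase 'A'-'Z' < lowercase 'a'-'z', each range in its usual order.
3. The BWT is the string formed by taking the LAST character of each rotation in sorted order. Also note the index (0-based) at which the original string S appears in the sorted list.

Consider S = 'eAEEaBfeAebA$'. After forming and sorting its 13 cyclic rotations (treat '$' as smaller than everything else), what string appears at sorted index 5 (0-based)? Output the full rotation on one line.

Answer: EEaBfeAebA$eA

Derivation:
All 13 rotations (rotation i = S[i:]+S[:i]):
  rot[0] = eAEEaBfeAebA$
  rot[1] = AEEaBfeAebA$e
  rot[2] = EEaBfeAebA$eA
  rot[3] = EaBfeAebA$eAE
  rot[4] = aBfeAebA$eAEE
  rot[5] = BfeAebA$eAEEa
  rot[6] = feAebA$eAEEaB
  rot[7] = eAebA$eAEEaBf
  rot[8] = AebA$eAEEaBfe
  rot[9] = ebA$eAEEaBfeA
  rot[10] = bA$eAEEaBfeAe
  rot[11] = A$eAEEaBfeAeb
  rot[12] = $eAEEaBfeAebA
Sorted (with $ < everything):
  sorted[0] = $eAEEaBfeAebA
  sorted[1] = A$eAEEaBfeAeb
  sorted[2] = AEEaBfeAebA$e
  sorted[3] = AebA$eAEEaBfe
  sorted[4] = BfeAebA$eAEEa
  sorted[5] = EEaBfeAebA$eA
  sorted[6] = EaBfeAebA$eAE
  sorted[7] = aBfeAebA$eAEE
  sorted[8] = bA$eAEEaBfeAe
  sorted[9] = eAEEaBfeAebA$
  sorted[10] = eAebA$eAEEaBf
  sorted[11] = ebA$eAEEaBfeA
  sorted[12] = feAebA$eAEEaB
sorted[5] = EEaBfeAebA$eA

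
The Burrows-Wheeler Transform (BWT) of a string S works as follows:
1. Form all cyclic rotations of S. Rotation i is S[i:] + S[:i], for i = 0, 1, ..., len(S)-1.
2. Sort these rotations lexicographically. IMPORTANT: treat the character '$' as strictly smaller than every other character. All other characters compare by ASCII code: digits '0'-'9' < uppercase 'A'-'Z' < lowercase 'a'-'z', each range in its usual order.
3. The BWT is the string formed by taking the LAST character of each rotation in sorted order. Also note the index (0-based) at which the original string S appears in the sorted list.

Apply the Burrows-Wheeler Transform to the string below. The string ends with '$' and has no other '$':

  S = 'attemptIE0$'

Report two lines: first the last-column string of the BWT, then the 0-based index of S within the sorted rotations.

All 11 rotations (rotation i = S[i:]+S[:i]):
  rot[0] = attemptIE0$
  rot[1] = ttemptIE0$a
  rot[2] = temptIE0$at
  rot[3] = emptIE0$att
  rot[4] = mptIE0$atte
  rot[5] = ptIE0$attem
  rot[6] = tIE0$attemp
  rot[7] = IE0$attempt
  rot[8] = E0$attemptI
  rot[9] = 0$attemptIE
  rot[10] = $attemptIE0
Sorted (with $ < everything):
  sorted[0] = $attemptIE0  (last char: '0')
  sorted[1] = 0$attemptIE  (last char: 'E')
  sorted[2] = E0$attemptI  (last char: 'I')
  sorted[3] = IE0$attempt  (last char: 't')
  sorted[4] = attemptIE0$  (last char: '$')
  sorted[5] = emptIE0$att  (last char: 't')
  sorted[6] = mptIE0$atte  (last char: 'e')
  sorted[7] = ptIE0$attem  (last char: 'm')
  sorted[8] = tIE0$attemp  (last char: 'p')
  sorted[9] = temptIE0$at  (last char: 't')
  sorted[10] = ttemptIE0$a  (last char: 'a')
Last column: 0EIt$tempta
Original string S is at sorted index 4

Answer: 0EIt$tempta
4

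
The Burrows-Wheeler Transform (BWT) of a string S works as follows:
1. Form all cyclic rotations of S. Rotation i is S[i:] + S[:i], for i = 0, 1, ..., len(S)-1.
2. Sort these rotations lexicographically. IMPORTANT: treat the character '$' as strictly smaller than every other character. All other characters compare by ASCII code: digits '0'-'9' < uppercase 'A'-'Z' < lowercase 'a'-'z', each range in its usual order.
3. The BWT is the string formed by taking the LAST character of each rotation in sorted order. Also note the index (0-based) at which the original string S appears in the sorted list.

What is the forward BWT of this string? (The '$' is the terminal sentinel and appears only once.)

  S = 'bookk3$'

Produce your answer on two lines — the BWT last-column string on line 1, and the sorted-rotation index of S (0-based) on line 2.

Answer: 3k$koob
2

Derivation:
All 7 rotations (rotation i = S[i:]+S[:i]):
  rot[0] = bookk3$
  rot[1] = ookk3$b
  rot[2] = okk3$bo
  rot[3] = kk3$boo
  rot[4] = k3$book
  rot[5] = 3$bookk
  rot[6] = $bookk3
Sorted (with $ < everything):
  sorted[0] = $bookk3  (last char: '3')
  sorted[1] = 3$bookk  (last char: 'k')
  sorted[2] = bookk3$  (last char: '$')
  sorted[3] = k3$book  (last char: 'k')
  sorted[4] = kk3$boo  (last char: 'o')
  sorted[5] = okk3$bo  (last char: 'o')
  sorted[6] = ookk3$b  (last char: 'b')
Last column: 3k$koob
Original string S is at sorted index 2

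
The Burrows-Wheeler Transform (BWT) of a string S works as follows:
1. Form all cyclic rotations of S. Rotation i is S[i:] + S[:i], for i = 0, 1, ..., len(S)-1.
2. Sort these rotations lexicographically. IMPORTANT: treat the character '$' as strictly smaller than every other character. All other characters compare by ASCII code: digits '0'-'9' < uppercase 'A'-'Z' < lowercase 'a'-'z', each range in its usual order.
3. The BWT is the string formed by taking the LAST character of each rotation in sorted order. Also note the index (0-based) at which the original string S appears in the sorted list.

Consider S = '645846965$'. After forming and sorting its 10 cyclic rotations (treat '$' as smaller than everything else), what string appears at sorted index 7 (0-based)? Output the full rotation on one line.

All 10 rotations (rotation i = S[i:]+S[:i]):
  rot[0] = 645846965$
  rot[1] = 45846965$6
  rot[2] = 5846965$64
  rot[3] = 846965$645
  rot[4] = 46965$6458
  rot[5] = 6965$64584
  rot[6] = 965$645846
  rot[7] = 65$6458469
  rot[8] = 5$64584696
  rot[9] = $645846965
Sorted (with $ < everything):
  sorted[0] = $645846965
  sorted[1] = 45846965$6
  sorted[2] = 46965$6458
  sorted[3] = 5$64584696
  sorted[4] = 5846965$64
  sorted[5] = 645846965$
  sorted[6] = 65$6458469
  sorted[7] = 6965$64584
  sorted[8] = 846965$645
  sorted[9] = 965$645846
sorted[7] = 6965$64584

Answer: 6965$64584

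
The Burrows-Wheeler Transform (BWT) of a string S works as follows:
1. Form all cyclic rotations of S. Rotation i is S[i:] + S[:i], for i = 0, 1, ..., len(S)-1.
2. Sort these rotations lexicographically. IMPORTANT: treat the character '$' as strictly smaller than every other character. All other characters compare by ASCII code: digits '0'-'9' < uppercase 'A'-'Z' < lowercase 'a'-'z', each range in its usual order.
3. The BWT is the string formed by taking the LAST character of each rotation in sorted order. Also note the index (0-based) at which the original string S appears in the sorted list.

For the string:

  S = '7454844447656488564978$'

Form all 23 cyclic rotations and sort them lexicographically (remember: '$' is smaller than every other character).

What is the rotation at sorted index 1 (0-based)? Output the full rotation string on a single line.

Answer: 44447656488564978$74548

Derivation:
All 23 rotations (rotation i = S[i:]+S[:i]):
  rot[0] = 7454844447656488564978$
  rot[1] = 454844447656488564978$7
  rot[2] = 54844447656488564978$74
  rot[3] = 4844447656488564978$745
  rot[4] = 844447656488564978$7454
  rot[5] = 44447656488564978$74548
  rot[6] = 4447656488564978$745484
  rot[7] = 447656488564978$7454844
  rot[8] = 47656488564978$74548444
  rot[9] = 7656488564978$745484444
  rot[10] = 656488564978$7454844447
  rot[11] = 56488564978$74548444476
  rot[12] = 6488564978$745484444765
  rot[13] = 488564978$7454844447656
  rot[14] = 88564978$74548444476564
  rot[15] = 8564978$745484444765648
  rot[16] = 564978$7454844447656488
  rot[17] = 64978$74548444476564885
  rot[18] = 4978$745484444765648856
  rot[19] = 978$7454844447656488564
  rot[20] = 78$74548444476564885649
  rot[21] = 8$745484444765648856497
  rot[22] = $7454844447656488564978
Sorted (with $ < everything):
  sorted[0] = $7454844447656488564978
  sorted[1] = 44447656488564978$74548
  sorted[2] = 4447656488564978$745484
  sorted[3] = 447656488564978$7454844
  sorted[4] = 454844447656488564978$7
  sorted[5] = 47656488564978$74548444
  sorted[6] = 4844447656488564978$745
  sorted[7] = 488564978$7454844447656
  sorted[8] = 4978$745484444765648856
  sorted[9] = 54844447656488564978$74
  sorted[10] = 56488564978$74548444476
  sorted[11] = 564978$7454844447656488
  sorted[12] = 6488564978$745484444765
  sorted[13] = 64978$74548444476564885
  sorted[14] = 656488564978$7454844447
  sorted[15] = 7454844447656488564978$
  sorted[16] = 7656488564978$745484444
  sorted[17] = 78$74548444476564885649
  sorted[18] = 8$745484444765648856497
  sorted[19] = 844447656488564978$7454
  sorted[20] = 8564978$745484444765648
  sorted[21] = 88564978$74548444476564
  sorted[22] = 978$7454844447656488564
sorted[1] = 44447656488564978$74548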